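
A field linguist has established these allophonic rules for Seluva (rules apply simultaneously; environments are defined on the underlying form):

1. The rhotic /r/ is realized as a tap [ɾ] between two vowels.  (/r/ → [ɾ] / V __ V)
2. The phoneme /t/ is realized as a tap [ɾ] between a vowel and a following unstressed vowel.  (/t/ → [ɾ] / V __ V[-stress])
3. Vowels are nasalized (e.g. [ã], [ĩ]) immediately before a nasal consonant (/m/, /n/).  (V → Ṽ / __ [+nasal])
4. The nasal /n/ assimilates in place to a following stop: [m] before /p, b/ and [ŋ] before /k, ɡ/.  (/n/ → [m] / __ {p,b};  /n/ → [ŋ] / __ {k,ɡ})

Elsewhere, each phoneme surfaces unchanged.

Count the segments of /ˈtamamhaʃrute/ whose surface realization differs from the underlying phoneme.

Segments that undergo a rule: /a/ → [ã] (rule 3); /a/ → [ã] (rule 3); /t/ → [ɾ] (rule 2).
All other segments surface unchanged.

3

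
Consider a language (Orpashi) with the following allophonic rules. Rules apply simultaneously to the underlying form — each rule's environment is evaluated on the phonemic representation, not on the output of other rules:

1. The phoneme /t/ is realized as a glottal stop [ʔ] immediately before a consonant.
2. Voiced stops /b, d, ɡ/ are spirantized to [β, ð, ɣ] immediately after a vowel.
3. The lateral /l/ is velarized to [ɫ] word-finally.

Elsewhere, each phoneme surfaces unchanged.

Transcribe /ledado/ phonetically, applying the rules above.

/l/ (word-initial) is in the target of rule 3 but the environment (word-finally) is not met → [l].
/e/ (between /l/ and /d/): no rule targets it → [e].
/d/ meets the environment for rule 2 (immediately after a vowel) → [ð].
/a/ (between /d/ and /d/) is unaffected → [a].
/d/ (between /a/ and /o/): immediately after a vowel, so rule 2 applies → [ð].
/o/ (word-final): no rule targets it → [o].

[leðaðo]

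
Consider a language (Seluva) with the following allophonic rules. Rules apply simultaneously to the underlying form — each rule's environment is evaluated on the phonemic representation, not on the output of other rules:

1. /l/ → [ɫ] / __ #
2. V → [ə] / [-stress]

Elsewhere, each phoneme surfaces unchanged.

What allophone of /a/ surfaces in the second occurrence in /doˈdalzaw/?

[ə]

/a/ (between /z/ and /w/) occurs in an unstressed syllable → [ə] by rule 2.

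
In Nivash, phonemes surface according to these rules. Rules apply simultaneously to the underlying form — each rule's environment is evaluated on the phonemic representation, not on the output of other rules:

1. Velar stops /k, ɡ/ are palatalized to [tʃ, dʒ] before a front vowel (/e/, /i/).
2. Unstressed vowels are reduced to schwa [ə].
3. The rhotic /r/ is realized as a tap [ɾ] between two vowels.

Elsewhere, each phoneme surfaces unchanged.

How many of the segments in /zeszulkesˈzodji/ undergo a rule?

Segments that undergo a rule: /e/ → [ə] (rule 2); /u/ → [ə] (rule 2); /k/ → [tʃ] (rule 1); /e/ → [ə] (rule 2); /i/ → [ə] (rule 2).
All other segments surface unchanged.

5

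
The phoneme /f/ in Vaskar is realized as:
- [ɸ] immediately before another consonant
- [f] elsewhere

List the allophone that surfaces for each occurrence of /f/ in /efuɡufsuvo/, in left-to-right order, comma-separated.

[f], [ɸ]

Occurrence 1 (position 2): no conditioning environment matches → elsewhere allophone [f].
Occurrence 2 (position 6): immediately before another consonant → [ɸ].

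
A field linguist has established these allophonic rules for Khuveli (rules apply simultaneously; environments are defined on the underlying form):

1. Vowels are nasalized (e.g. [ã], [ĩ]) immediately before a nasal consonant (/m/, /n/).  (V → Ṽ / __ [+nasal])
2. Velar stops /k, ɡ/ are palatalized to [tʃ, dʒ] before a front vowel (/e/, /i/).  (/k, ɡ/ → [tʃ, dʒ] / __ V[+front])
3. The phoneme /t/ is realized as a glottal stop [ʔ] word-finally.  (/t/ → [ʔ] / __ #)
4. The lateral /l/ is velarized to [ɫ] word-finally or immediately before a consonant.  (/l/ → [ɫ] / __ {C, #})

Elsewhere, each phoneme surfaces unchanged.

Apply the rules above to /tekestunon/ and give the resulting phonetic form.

/t/ (word-initial) is in the target of rule 3 but the environment (word-finally) is not met → [t].
/e/ (between /t/ and /k/) is in the target of rule 1 but the environment (before a nasal consonant) is not met → [e].
Rule 2 applies to /k/ (between /e/ and /e/: before a front vowel) → [tʃ].
/e/ (between /k/ and /s/) fails the environment for rule 1, so it stays [e].
/t/ (between /s/ and /u/): rule 3 targets it, but not word-finally → unchanged [t].
/u/ meets the environment for rule 1 (before a nasal consonant) → [ũ].
/o/ (between /n/ and /n/): before a nasal consonant, so rule 1 applies → [õ].

[tetʃestũnõn]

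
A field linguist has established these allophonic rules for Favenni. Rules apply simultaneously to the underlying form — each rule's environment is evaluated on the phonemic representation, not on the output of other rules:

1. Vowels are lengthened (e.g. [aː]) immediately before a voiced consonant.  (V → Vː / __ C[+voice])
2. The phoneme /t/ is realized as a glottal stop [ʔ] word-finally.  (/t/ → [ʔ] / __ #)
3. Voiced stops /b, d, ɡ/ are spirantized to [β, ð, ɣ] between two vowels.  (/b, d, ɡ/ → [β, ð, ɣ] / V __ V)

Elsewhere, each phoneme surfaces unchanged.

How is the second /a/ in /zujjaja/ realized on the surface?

/a/ (word-final): rule 1 targets it, but not before a voiced consonant → unchanged [a].

[a]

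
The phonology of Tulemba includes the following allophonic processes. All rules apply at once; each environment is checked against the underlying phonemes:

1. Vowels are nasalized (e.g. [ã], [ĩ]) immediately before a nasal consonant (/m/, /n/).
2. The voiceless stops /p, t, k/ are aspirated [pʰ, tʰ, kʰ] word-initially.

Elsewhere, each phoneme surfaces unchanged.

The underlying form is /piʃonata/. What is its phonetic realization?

/p/ meets the environment for rule 2 (word-initially) → [pʰ].
/i/ — between /p/ and /ʃ/; rule 1 does not apply here → [i].
/ʃ/ (between /i/ and /o/): no rule targets it → [ʃ].
/o/ (between /ʃ/ and /n/) occurs before a nasal consonant → [õ] by rule 1.
/n/ — not in any rule's target class → [n].
/a/ (between /n/ and /t/): rule 1 targets it, but not before a nasal consonant → unchanged [a].
/t/ — between /a/ and /a/; rule 2 does not apply here → [t].
/a/ — word-final; rule 1 does not apply here → [a].

[pʰiʃõnata]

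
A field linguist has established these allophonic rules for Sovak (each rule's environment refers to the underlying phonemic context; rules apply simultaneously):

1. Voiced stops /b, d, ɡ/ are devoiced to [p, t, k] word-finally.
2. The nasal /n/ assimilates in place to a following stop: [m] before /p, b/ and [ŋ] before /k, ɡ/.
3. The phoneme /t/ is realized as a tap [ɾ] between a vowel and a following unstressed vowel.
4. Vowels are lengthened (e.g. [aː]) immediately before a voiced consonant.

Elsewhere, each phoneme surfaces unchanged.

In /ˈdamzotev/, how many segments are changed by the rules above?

Segments that undergo a rule: /a/ → [aː] (rule 4); /t/ → [ɾ] (rule 3); /e/ → [eː] (rule 4).
All other segments surface unchanged.

3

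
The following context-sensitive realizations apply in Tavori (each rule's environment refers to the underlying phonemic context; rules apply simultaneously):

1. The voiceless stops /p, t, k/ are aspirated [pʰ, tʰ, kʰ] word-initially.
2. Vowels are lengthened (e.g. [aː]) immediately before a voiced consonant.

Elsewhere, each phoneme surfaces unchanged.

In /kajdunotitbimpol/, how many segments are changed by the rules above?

Segments that undergo a rule: /k/ → [kʰ] (rule 1); /a/ → [aː] (rule 2); /u/ → [uː] (rule 2); /i/ → [iː] (rule 2); /o/ → [oː] (rule 2).
All other segments surface unchanged.

5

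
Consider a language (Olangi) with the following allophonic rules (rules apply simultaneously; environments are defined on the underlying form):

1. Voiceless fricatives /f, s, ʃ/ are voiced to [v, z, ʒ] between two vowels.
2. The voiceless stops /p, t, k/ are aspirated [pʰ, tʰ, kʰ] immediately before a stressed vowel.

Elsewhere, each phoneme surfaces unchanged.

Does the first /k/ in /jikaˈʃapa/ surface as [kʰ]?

/k/ (between /i/ and /a/): rule 2 targets it, but not immediately before a stressed vowel → unchanged [k].
The actual realization is [k], not [kʰ].

No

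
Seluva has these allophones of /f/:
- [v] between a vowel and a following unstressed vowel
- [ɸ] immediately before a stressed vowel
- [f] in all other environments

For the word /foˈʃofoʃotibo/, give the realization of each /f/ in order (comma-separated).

Occurrence 1 (position 1): no conditioning environment matches → elsewhere allophone [f].
Occurrence 2 (position 5): between a vowel and a following unstressed vowel → [v].

[f], [v]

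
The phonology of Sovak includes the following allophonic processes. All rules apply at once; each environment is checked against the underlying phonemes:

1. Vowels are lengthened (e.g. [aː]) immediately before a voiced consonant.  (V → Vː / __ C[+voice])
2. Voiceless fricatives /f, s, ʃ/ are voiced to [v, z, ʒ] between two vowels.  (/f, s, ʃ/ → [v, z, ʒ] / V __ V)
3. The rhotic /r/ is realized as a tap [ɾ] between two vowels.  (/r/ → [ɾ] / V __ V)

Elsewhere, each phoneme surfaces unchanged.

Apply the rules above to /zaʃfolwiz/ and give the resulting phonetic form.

/a/ — between /z/ and /ʃ/; rule 1 does not apply here → [a].
/ʃ/ — between /a/ and /f/; rule 2 does not apply here → [ʃ].
/f/ (between /ʃ/ and /o/) fails the environment for rule 2, so it stays [f].
/o/ — between /f/ and /l/, before a voiced consonant — surfaces as [oː] (rule 1).
Rule 1 applies to /i/ (between /w/ and /z/: before a voiced consonant) → [iː].

[zaʃfoːlwiːz]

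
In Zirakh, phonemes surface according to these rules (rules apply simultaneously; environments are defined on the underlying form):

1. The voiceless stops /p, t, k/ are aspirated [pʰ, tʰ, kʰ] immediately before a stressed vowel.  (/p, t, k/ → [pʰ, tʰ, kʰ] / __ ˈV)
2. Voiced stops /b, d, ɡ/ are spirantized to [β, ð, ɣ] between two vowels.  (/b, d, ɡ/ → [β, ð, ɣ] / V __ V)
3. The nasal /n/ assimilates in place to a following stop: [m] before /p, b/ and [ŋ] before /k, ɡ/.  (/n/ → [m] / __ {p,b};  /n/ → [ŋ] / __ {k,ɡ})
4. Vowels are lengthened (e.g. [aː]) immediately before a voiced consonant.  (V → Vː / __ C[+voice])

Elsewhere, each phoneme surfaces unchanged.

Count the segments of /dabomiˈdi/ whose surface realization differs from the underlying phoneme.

Segments that undergo a rule: /a/ → [aː] (rule 4); /b/ → [β] (rule 2); /o/ → [oː] (rule 4); /i/ → [iː] (rule 4); /d/ → [ð] (rule 2).
All other segments surface unchanged.

5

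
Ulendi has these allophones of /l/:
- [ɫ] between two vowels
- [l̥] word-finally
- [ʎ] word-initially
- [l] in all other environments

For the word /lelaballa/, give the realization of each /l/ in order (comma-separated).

Occurrence 1 (position 1): word-initially → [ʎ].
Occurrence 2 (position 3): between two vowels → [ɫ].
Occurrence 3 (position 7): no conditioning environment matches → elsewhere allophone [l].
Occurrence 4 (position 8): no conditioning environment matches → elsewhere allophone [l].

[ʎ], [ɫ], [l], [l]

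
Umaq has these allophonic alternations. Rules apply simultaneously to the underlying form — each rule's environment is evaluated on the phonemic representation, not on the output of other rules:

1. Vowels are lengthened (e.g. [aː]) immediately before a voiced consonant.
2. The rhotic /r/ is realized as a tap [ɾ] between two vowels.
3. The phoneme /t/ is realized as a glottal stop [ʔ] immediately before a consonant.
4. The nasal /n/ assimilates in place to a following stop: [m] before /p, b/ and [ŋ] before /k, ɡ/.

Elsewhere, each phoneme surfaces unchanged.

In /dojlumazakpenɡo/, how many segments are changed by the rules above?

5

Segments that undergo a rule: /o/ → [oː] (rule 1); /u/ → [uː] (rule 1); /a/ → [aː] (rule 1); /e/ → [eː] (rule 1); /n/ → [ŋ] (rule 4).
All other segments surface unchanged.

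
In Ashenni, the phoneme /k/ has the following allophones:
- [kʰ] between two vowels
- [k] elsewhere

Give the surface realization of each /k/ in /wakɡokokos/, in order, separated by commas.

Occurrence 1 (position 3): no conditioning environment matches → elsewhere allophone [k].
Occurrence 2 (position 6): between two vowels → [kʰ].
Occurrence 3 (position 8): between two vowels → [kʰ].

[k], [kʰ], [kʰ]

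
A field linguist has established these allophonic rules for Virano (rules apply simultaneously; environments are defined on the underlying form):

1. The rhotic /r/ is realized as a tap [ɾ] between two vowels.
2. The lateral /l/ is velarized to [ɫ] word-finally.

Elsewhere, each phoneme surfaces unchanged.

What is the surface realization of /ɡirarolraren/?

[ɡiɾaɾolraɾen]

/ɡ/ stays [ɡ].
/i/ (between /ɡ/ and /r/) is unaffected → [i].
/r/ — between /i/ and /a/, between two vowels — surfaces as [ɾ] (rule 1).
/a/ (between /r/ and /r/) is unaffected → [a].
/r/ (between /a/ and /o/) occurs between two vowels → [ɾ] by rule 1.
/o/ (between /r/ and /l/) is unaffected → [o].
/l/ (between /o/ and /r/): rule 2 targets it, but not word-finally → unchanged [l].
/r/ (between /l/ and /a/) fails the environment for rule 1, so it stays [r].
/a/ (between /r/ and /r/): no rule targets it → [a].
/r/ — between /a/ and /e/, between two vowels — surfaces as [ɾ] (rule 1).
/e/ (between /r/ and /n/) is unaffected → [e].
/n/ stays [n].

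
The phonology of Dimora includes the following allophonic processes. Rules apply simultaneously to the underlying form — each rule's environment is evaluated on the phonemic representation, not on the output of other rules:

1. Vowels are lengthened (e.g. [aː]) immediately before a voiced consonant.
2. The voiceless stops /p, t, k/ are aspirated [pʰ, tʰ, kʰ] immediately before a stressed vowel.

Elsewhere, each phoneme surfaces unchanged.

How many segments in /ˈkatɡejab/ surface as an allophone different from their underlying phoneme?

Segments that undergo a rule: /k/ → [kʰ] (rule 2); /e/ → [eː] (rule 1); /a/ → [aː] (rule 1).
All other segments surface unchanged.

3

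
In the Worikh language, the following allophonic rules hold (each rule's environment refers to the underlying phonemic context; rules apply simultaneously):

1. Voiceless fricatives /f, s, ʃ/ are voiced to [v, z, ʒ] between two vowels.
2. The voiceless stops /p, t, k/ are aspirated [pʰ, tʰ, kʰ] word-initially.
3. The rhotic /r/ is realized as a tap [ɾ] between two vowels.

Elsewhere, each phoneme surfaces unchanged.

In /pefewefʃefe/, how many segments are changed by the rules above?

Segments that undergo a rule: /p/ → [pʰ] (rule 2); /f/ → [v] (rule 1); /f/ → [v] (rule 1).
All other segments surface unchanged.

3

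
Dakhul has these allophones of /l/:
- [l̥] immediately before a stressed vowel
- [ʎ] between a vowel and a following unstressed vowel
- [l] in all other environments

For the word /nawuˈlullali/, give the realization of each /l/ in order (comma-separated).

[l̥], [l], [l], [ʎ]

Occurrence 1 (position 5): immediately before a stressed vowel → [l̥].
Occurrence 2 (position 7): no conditioning environment matches → elsewhere allophone [l].
Occurrence 3 (position 8): no conditioning environment matches → elsewhere allophone [l].
Occurrence 4 (position 10): between a vowel and a following unstressed vowel → [ʎ].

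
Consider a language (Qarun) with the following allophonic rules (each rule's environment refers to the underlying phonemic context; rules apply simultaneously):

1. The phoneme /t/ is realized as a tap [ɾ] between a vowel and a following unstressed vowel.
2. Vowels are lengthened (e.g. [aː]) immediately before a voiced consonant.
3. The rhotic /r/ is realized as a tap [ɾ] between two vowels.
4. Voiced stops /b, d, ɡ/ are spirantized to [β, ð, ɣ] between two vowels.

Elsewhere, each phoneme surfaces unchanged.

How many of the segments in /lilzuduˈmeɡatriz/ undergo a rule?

7

Segments that undergo a rule: /i/ → [iː] (rule 2); /u/ → [uː] (rule 2); /d/ → [ð] (rule 4); /u/ → [uː] (rule 2); /e/ → [eː] (rule 2); /ɡ/ → [ɣ] (rule 4); /i/ → [iː] (rule 2).
All other segments surface unchanged.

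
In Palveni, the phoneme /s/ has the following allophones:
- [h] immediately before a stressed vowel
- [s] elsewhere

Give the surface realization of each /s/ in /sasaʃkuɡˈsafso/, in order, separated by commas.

[s], [s], [h], [s]

Occurrence 1 (position 1): no conditioning environment matches → elsewhere allophone [s].
Occurrence 2 (position 3): no conditioning environment matches → elsewhere allophone [s].
Occurrence 3 (position 9): immediately before a stressed vowel → [h].
Occurrence 4 (position 12): no conditioning environment matches → elsewhere allophone [s].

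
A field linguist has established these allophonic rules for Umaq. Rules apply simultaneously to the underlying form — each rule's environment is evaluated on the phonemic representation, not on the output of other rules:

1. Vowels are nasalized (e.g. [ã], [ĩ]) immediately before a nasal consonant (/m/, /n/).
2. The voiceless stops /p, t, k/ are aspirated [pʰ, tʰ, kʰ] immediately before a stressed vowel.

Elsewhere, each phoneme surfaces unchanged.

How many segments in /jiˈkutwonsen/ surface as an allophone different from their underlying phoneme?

Segments that undergo a rule: /k/ → [kʰ] (rule 2); /o/ → [õ] (rule 1); /e/ → [ẽ] (rule 1).
All other segments surface unchanged.

3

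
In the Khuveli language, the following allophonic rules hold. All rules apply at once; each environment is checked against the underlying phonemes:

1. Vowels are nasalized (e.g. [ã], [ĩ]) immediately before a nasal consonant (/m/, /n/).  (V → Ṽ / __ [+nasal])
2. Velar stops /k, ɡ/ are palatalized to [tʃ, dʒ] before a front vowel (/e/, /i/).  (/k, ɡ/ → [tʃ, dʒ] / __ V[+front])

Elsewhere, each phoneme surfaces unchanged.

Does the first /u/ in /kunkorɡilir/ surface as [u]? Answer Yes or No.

/u/ meets the environment for rule 1 (before a nasal consonant) → [ũ].
The actual realization is [ũ], not [u].

No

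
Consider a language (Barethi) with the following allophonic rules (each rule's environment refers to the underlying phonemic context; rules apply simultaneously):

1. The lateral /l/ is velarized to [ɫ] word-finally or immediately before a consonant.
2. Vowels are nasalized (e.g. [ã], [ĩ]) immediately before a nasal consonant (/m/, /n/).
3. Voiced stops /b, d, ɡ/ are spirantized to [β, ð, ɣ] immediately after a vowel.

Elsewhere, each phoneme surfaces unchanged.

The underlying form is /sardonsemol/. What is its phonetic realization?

/a/ (between /s/ and /r/) fails the environment for rule 2, so it stays [a].
/d/ (between /r/ and /o/) is in the target of rule 3 but the environment (immediately after a vowel) is not met → [d].
/o/ — between /d/ and /n/, before a nasal consonant — surfaces as [õ] (rule 2).
Rule 2 applies to /e/ (between /s/ and /m/: before a nasal consonant) → [ẽ].
/o/ (between /m/ and /l/): rule 2 targets it, but not before a nasal consonant → unchanged [o].
/l/ — word-final, word-finally or immediately before a consonant — surfaces as [ɫ] (rule 1).

[sardõnsẽmoɫ]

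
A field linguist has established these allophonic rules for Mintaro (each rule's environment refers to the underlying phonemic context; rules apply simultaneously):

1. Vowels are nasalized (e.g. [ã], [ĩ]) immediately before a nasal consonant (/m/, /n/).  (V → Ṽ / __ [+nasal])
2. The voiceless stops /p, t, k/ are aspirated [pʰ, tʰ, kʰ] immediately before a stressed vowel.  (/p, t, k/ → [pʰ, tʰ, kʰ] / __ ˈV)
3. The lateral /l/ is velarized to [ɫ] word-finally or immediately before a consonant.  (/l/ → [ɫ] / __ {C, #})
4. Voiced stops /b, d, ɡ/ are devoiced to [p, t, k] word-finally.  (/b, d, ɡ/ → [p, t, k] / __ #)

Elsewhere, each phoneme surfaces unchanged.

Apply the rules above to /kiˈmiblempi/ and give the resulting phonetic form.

[kĩˈmiblẽmpi]

/k/ (word-initial): rule 2 targets it, but not immediately before a stressed vowel → unchanged [k].
/i/ meets the environment for rule 1 (before a nasal consonant) → [ĩ].
/m/ (between /i/ and /i/) is unaffected → [m].
/i/ (between /m/ and /b/): rule 1 targets it, but not before a nasal consonant → unchanged [i].
/b/ (between /i/ and /l/): rule 4 targets it, but not word-finally → unchanged [b].
/l/ (between /b/ and /e/): rule 3 targets it, but not word-finally or immediately before a consonant → unchanged [l].
Rule 1 applies to /e/ (between /l/ and /m/: before a nasal consonant) → [ẽ].
/m/ stays [m].
/p/ (between /m/ and /i/): rule 2 targets it, but not immediately before a stressed vowel → unchanged [p].
/i/ (word-final) fails the environment for rule 1, so it stays [i].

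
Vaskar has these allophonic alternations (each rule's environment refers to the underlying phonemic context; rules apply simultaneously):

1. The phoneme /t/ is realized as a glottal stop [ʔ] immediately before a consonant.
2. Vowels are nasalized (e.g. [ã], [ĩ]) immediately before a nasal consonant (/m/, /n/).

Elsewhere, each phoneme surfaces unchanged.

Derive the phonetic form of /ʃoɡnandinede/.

/ʃ/ (word-initial) is unaffected → [ʃ].
/o/ (between /ʃ/ and /ɡ/) fails the environment for rule 2, so it stays [o].
/ɡ/ (between /o/ and /n/) is unaffected → [ɡ].
/n/ (between /ɡ/ and /a/) is unaffected → [n].
/a/ (between /n/ and /n/) occurs before a nasal consonant → [ã] by rule 2.
/n/ (between /a/ and /d/): no rule targets it → [n].
/d/ — not in any rule's target class → [d].
/i/ (between /d/ and /n/): before a nasal consonant, so rule 2 applies → [ĩ].
/n/ stays [n].
/e/ — between /n/ and /d/; rule 2 does not apply here → [e].
/d/ (between /e/ and /e/) is unaffected → [d].
/e/ (word-final) fails the environment for rule 2, so it stays [e].

[ʃoɡnãndĩnede]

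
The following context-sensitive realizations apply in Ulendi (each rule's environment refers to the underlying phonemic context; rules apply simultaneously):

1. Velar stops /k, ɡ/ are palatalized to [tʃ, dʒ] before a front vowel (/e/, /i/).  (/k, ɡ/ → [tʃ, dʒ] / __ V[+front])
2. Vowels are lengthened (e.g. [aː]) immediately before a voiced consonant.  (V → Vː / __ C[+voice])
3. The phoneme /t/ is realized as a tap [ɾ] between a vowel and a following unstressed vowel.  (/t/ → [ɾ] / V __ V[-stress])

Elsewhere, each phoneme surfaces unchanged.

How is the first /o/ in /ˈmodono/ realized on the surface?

[oː]

/o/ (between /m/ and /d/) occurs before a voiced consonant → [oː] by rule 2.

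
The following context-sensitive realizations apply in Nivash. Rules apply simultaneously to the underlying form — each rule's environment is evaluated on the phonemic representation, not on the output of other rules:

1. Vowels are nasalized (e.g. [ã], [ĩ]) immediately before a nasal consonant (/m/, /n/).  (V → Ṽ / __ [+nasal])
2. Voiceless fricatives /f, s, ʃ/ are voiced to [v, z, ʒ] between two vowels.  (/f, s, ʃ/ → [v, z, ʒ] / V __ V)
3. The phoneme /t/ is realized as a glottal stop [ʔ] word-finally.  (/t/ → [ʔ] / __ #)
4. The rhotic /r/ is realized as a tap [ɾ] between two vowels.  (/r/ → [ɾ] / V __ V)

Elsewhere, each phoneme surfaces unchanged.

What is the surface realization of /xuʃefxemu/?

[xuʒefxẽmu]

/x/ stays [x].
/u/ (between /x/ and /ʃ/) is in the target of rule 1 but the environment (before a nasal consonant) is not met → [u].
/ʃ/ — between /u/ and /e/, between two vowels — surfaces as [ʒ] (rule 2).
/e/ (between /ʃ/ and /f/) fails the environment for rule 1, so it stays [e].
/f/ (between /e/ and /x/) fails the environment for rule 2, so it stays [f].
/x/ (between /f/ and /e/) is unaffected → [x].
/e/ — between /x/ and /m/, before a nasal consonant — surfaces as [ẽ] (rule 1).
/m/ (between /e/ and /u/): no rule targets it → [m].
/u/ — word-final; rule 1 does not apply here → [u].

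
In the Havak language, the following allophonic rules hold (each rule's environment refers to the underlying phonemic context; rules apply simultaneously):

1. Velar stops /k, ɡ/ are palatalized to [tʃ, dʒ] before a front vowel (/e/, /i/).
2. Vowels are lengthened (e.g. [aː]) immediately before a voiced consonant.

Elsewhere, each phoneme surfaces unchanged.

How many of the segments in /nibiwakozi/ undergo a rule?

Segments that undergo a rule: /i/ → [iː] (rule 2); /i/ → [iː] (rule 2); /o/ → [oː] (rule 2).
All other segments surface unchanged.

3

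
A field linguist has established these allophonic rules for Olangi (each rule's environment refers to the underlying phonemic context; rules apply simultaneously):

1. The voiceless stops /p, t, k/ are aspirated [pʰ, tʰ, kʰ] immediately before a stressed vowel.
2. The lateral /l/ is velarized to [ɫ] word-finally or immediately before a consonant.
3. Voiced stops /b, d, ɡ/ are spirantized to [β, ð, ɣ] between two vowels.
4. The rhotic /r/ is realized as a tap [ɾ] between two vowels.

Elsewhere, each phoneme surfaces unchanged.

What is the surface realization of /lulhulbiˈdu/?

[luɫhuɫbiˈðu]

/l/ — word-initial; rule 2 does not apply here → [l].
/u/ (between /l/ and /l/): no rule targets it → [u].
/l/ — between /u/ and /h/, word-finally or immediately before a consonant — surfaces as [ɫ] (rule 2).
/h/ — not in any rule's target class → [h].
/u/ (between /h/ and /l/): no rule targets it → [u].
/l/ — between /u/ and /b/, word-finally or immediately before a consonant — surfaces as [ɫ] (rule 2).
/b/ (between /l/ and /i/) is in the target of rule 3 but the environment (between two vowels) is not met → [b].
/i/ (between /b/ and /d/) is unaffected → [i].
/d/ (between /i/ and /u/): between two vowels, so rule 3 applies → [ð].
/u/ — not in any rule's target class → [u].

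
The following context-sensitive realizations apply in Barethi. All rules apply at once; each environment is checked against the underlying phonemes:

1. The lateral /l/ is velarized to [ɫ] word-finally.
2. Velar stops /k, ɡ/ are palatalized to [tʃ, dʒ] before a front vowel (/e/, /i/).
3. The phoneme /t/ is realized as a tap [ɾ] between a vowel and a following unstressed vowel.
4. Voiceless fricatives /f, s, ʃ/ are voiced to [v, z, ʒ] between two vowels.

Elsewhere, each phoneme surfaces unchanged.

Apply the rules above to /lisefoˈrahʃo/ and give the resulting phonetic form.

[lizevoˈrahʃo]

/l/ (word-initial) is in the target of rule 1 but the environment (word-finally) is not met → [l].
/i/ (between /l/ and /s/): no rule targets it → [i].
/s/ (between /i/ and /e/) occurs between two vowels → [z] by rule 4.
/e/ (between /s/ and /f/) is unaffected → [e].
/f/ (between /e/ and /o/): between two vowels, so rule 4 applies → [v].
/o/ (between /f/ and /r/): no rule targets it → [o].
/r/ (between /o/ and /a/): no rule targets it → [r].
/a/ (between /r/ and /h/): no rule targets it → [a].
/h/ (between /a/ and /ʃ/): no rule targets it → [h].
/ʃ/ — between /h/ and /o/; rule 4 does not apply here → [ʃ].
/o/ stays [o].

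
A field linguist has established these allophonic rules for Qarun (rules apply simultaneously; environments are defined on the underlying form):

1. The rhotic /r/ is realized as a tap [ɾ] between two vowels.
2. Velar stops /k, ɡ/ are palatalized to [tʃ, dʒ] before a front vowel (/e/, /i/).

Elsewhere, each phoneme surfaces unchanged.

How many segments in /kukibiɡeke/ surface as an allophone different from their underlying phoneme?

3

Segments that undergo a rule: /k/ → [tʃ] (rule 2); /ɡ/ → [dʒ] (rule 2); /k/ → [tʃ] (rule 2).
All other segments surface unchanged.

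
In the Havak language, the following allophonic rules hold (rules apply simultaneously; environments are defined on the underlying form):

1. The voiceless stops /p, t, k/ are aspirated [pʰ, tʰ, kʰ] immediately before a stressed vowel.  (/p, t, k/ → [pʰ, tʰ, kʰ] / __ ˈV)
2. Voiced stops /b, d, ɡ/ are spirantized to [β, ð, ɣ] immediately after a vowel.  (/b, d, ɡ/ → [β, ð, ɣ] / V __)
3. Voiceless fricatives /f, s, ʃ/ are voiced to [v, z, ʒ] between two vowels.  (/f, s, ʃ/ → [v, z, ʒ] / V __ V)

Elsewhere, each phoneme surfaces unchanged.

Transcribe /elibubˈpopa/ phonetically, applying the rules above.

/e/ stays [e].
/l/ (between /e/ and /i/) is unaffected → [l].
/i/ (between /l/ and /b/): no rule targets it → [i].
/b/ (between /i/ and /u/): immediately after a vowel, so rule 2 applies → [β].
/u/ (between /b/ and /b/) is unaffected → [u].
/b/ (between /u/ and /p/): immediately after a vowel, so rule 2 applies → [β].
/p/ (between /b/ and /o/): immediately before a stressed vowel, so rule 1 applies → [pʰ].
/o/ (between /p/ and /p/): no rule targets it → [o].
/p/ (between /o/ and /a/): rule 1 targets it, but not immediately before a stressed vowel → unchanged [p].
/a/ — not in any rule's target class → [a].

[eliβuβˈpʰopa]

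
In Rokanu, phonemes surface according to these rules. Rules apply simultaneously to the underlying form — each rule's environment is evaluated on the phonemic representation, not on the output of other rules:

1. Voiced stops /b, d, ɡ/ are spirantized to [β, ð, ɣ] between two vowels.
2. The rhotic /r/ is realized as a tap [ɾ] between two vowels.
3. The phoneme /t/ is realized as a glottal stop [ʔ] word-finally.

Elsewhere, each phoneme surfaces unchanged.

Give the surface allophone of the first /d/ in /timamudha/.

[d]

/d/ (between /u/ and /h/): rule 1 targets it, but not between two vowels → unchanged [d].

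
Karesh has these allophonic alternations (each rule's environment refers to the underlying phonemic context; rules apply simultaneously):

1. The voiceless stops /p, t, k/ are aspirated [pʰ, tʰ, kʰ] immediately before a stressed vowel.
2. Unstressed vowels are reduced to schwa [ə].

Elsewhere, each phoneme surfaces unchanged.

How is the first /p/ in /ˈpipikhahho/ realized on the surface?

[pʰ]

/p/ meets the environment for rule 1 (immediately before a stressed vowel) → [pʰ].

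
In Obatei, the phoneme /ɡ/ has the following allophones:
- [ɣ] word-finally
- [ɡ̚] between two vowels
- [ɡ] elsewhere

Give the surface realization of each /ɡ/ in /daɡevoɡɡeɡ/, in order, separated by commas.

Occurrence 1 (position 3): between two vowels → [ɡ̚].
Occurrence 2 (position 7): no conditioning environment matches → elsewhere allophone [ɡ].
Occurrence 3 (position 8): no conditioning environment matches → elsewhere allophone [ɡ].
Occurrence 4 (position 10): word-finally → [ɣ].

[ɡ̚], [ɡ], [ɡ], [ɣ]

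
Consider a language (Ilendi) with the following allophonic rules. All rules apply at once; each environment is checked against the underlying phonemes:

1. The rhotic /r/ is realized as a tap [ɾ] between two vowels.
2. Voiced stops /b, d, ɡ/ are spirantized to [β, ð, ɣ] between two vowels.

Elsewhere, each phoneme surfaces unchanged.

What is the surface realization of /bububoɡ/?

/b/ (word-initial) is in the target of rule 2 but the environment (between two vowels) is not met → [b].
/u/ stays [u].
/b/ — between /u/ and /u/, between two vowels — surfaces as [β] (rule 2).
/u/ (between /b/ and /b/) is unaffected → [u].
/b/ (between /u/ and /o/) occurs between two vowels → [β] by rule 2.
/o/ (between /b/ and /ɡ/) is unaffected → [o].
/ɡ/ (word-final) is in the target of rule 2 but the environment (between two vowels) is not met → [ɡ].

[buβuβoɡ]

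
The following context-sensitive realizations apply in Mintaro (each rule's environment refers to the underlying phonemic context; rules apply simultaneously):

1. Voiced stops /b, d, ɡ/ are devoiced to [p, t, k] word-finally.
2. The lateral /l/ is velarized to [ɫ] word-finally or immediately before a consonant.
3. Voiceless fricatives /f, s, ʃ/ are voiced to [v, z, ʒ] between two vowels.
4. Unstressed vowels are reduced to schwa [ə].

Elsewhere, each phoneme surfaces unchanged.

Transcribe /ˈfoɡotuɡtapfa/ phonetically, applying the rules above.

/f/ (word-initial): rule 3 targets it, but not between two vowels → unchanged [f].
/o/ (between /f/ and /ɡ/): rule 4 targets it, but not in an unstressed syllable → unchanged [o].
/ɡ/ — between /o/ and /o/; rule 1 does not apply here → [ɡ].
/o/ — between /ɡ/ and /t/, in an unstressed syllable — surfaces as [ə] (rule 4).
/t/ (between /o/ and /u/) is unaffected → [t].
/u/ (between /t/ and /ɡ/): in an unstressed syllable, so rule 4 applies → [ə].
/ɡ/ (between /u/ and /t/) fails the environment for rule 1, so it stays [ɡ].
/t/ (between /ɡ/ and /a/): no rule targets it → [t].
Rule 4 applies to /a/ (between /t/ and /p/: in an unstressed syllable) → [ə].
/p/ (between /a/ and /f/) is unaffected → [p].
/f/ (between /p/ and /a/) fails the environment for rule 3, so it stays [f].
/a/ (word-final) occurs in an unstressed syllable → [ə] by rule 4.

[ˈfoɡətəɡtəpfə]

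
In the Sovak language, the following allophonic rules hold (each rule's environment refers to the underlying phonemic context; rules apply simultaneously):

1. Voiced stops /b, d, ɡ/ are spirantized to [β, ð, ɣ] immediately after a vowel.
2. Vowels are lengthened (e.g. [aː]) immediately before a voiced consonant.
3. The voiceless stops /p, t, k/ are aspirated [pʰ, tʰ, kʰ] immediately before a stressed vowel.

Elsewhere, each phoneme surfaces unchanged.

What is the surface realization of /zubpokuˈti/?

[zuːβpokuˈtʰi]

/z/ stays [z].
/u/ (between /z/ and /b/): before a voiced consonant, so rule 2 applies → [uː].
/b/ meets the environment for rule 1 (immediately after a vowel) → [β].
/p/ (between /b/ and /o/) fails the environment for rule 3, so it stays [p].
/o/ — between /p/ and /k/; rule 2 does not apply here → [o].
/k/ — between /o/ and /u/; rule 3 does not apply here → [k].
/u/ (between /k/ and /t/): rule 2 targets it, but not before a voiced consonant → unchanged [u].
/t/ meets the environment for rule 3 (immediately before a stressed vowel) → [tʰ].
/i/ (word-final) fails the environment for rule 2, so it stays [i].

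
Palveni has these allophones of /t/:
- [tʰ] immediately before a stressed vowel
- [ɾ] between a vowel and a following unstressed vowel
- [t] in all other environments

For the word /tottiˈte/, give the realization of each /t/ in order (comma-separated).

Occurrence 1 (position 1): no conditioning environment matches → elsewhere allophone [t].
Occurrence 2 (position 3): no conditioning environment matches → elsewhere allophone [t].
Occurrence 3 (position 4): no conditioning environment matches → elsewhere allophone [t].
Occurrence 4 (position 6): immediately before a stressed vowel → [tʰ].

[t], [t], [t], [tʰ]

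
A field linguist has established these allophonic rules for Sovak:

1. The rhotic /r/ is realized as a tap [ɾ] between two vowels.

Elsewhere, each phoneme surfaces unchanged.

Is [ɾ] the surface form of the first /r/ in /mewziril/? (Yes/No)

/r/ (between /i/ and /i/) occurs between two vowels → [ɾ] by rule 1.
The actual realization is [ɾ], which matches [ɾ].

Yes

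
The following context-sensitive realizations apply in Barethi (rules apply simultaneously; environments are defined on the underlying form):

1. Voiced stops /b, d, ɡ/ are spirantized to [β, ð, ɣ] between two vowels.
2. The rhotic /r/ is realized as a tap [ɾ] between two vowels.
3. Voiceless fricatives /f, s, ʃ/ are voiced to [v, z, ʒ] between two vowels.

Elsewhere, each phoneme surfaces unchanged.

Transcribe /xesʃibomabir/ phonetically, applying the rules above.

[xesʃiβomaβir]

/s/ (between /e/ and /ʃ/) is in the target of rule 3 but the environment (between two vowels) is not met → [s].
/ʃ/ (between /s/ and /i/) is in the target of rule 3 but the environment (between two vowels) is not met → [ʃ].
/b/ (between /i/ and /o/) occurs between two vowels → [β] by rule 1.
Rule 1 applies to /b/ (between /a/ and /i/: between two vowels) → [β].
/r/ (word-final): rule 2 targets it, but not between two vowels → unchanged [r].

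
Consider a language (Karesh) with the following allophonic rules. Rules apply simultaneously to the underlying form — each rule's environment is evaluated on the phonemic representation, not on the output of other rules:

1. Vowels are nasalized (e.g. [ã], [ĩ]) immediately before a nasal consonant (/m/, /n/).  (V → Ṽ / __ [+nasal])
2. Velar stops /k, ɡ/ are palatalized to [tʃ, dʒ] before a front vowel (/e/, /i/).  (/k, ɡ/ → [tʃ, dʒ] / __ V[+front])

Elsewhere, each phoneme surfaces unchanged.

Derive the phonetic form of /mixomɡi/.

/m/ stays [m].
/i/ (between /m/ and /x/): rule 1 targets it, but not before a nasal consonant → unchanged [i].
/x/ — not in any rule's target class → [x].
/o/ (between /x/ and /m/) occurs before a nasal consonant → [õ] by rule 1.
/m/ (between /o/ and /ɡ/) is unaffected → [m].
/ɡ/ (between /m/ and /i/) occurs before a front vowel → [dʒ] by rule 2.
/i/ (word-final): rule 1 targets it, but not before a nasal consonant → unchanged [i].

[mixõmdʒi]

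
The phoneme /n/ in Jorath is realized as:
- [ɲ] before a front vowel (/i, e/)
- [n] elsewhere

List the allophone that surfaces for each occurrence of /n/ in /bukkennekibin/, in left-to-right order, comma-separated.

Occurrence 1 (position 6): no conditioning environment matches → elsewhere allophone [n].
Occurrence 2 (position 7): before a front vowel (/i, e/) → [ɲ].
Occurrence 3 (position 13): no conditioning environment matches → elsewhere allophone [n].

[n], [ɲ], [n]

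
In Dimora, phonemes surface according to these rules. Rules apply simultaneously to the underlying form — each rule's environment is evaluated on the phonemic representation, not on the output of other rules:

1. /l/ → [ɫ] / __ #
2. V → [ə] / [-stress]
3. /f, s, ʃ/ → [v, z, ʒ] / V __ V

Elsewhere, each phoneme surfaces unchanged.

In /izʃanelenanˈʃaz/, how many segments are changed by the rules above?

Segments that undergo a rule: /i/ → [ə] (rule 2); /a/ → [ə] (rule 2); /e/ → [ə] (rule 2); /e/ → [ə] (rule 2); /a/ → [ə] (rule 2).
All other segments surface unchanged.

5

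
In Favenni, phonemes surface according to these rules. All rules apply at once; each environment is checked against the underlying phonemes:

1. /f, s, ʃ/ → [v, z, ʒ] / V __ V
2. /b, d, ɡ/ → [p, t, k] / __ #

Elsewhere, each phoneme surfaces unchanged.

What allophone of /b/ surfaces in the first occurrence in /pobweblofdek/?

/b/ — between /o/ and /w/; rule 2 does not apply here → [b].

[b]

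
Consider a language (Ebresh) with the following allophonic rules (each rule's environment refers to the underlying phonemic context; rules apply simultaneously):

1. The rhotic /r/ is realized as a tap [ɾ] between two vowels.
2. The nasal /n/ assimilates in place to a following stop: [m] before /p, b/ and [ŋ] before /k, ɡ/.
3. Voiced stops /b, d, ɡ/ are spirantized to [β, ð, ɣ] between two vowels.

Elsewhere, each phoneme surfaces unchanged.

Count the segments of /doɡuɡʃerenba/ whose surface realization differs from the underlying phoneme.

3

Segments that undergo a rule: /ɡ/ → [ɣ] (rule 3); /r/ → [ɾ] (rule 1); /n/ → [m] (rule 2).
All other segments surface unchanged.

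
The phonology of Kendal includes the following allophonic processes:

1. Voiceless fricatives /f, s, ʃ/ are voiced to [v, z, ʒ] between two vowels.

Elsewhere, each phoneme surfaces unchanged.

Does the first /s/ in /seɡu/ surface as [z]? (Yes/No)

No

/s/ (word-initial): rule 1 targets it, but not between two vowels → unchanged [s].
The actual realization is [s], not [z].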